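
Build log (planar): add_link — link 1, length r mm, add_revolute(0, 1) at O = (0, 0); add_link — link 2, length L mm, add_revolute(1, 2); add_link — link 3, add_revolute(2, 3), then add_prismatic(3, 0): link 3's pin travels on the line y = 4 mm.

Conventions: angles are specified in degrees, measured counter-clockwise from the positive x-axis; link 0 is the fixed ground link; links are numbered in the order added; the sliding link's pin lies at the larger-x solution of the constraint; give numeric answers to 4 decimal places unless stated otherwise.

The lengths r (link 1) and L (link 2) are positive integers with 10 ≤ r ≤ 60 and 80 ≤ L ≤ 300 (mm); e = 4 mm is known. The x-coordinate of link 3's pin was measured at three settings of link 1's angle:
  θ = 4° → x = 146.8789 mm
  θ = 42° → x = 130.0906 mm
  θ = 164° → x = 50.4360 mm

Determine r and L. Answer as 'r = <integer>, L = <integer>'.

constraint per measurement: (x − r cos θ)² + (r sin θ − e)² = L²
subtracting the θ₁ and θ₂ equations cancels the r² and L² terms:
r = (x₁² − x₂²) / (2[(x₁cos θ₁ + e sin θ₁) − (x₂cos θ₂ + e sin θ₂)]) = 49.0000 → r = 49
L² = (x₁ − r cos θ₁)² + (r sin θ₁ − e)² = 9603.9979 → L = 98.0000 → L = 98
check at θ₃=164°: x = 50.4360 (printed 50.4360) ✓

r = 49, L = 98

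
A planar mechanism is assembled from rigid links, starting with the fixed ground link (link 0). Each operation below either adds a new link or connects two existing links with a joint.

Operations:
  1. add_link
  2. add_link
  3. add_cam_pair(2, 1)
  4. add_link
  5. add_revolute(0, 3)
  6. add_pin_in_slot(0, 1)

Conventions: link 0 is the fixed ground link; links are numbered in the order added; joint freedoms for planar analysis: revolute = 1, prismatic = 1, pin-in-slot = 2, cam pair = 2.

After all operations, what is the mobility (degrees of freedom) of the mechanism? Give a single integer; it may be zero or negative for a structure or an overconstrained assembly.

link 0 = ground. State L|J1|J2 = 1|0|0
+link1  2|0|0
+link2  3|0|0
C(2,1) f=2→J2  3|0|1
+link3  4|0|1
R(0,3) f=1→J1  4|1|1
PS(0,1) f=2→J2  4|1|2
M = 3(4−1)−2·1−2 = 9−2−2 = 5

M = 5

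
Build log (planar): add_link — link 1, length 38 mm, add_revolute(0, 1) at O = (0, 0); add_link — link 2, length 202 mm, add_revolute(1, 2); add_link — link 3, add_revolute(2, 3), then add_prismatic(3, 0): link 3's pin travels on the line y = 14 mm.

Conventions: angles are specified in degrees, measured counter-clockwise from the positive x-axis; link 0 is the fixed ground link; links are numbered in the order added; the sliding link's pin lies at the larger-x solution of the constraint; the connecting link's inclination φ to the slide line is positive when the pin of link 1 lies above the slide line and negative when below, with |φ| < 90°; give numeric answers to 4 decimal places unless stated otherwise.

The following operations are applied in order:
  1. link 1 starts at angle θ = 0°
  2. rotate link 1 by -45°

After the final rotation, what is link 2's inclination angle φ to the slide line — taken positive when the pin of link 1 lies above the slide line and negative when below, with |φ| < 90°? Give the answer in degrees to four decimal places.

geometry: r = 38 mm, L = 202 mm, e = 14 mm; θ starts at 0°
rotate link 1 by -45°: θ ← 0° -45° = -45°
h = r sin θ − e = -26.870058 − 14 = -40.870058
sin φ = h / L = -40.870058 / 202 = -0.20232702
φ = arcsin(-0.20232702) = -11.673070°

-11.6731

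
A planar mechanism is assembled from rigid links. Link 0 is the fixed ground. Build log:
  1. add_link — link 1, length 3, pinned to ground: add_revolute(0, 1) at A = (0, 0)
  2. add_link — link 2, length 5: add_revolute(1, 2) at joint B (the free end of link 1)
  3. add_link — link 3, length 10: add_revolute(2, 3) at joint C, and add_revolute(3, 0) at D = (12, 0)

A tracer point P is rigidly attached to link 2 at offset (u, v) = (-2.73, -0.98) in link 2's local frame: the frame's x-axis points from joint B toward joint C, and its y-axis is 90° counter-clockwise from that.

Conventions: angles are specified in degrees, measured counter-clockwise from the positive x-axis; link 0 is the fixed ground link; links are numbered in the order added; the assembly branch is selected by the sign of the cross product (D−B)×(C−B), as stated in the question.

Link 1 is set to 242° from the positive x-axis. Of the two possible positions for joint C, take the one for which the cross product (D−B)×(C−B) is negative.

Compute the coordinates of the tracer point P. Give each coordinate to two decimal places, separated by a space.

A=(0,0), D=(12.00,0)
B = A + 3.00·(cos242°, sin242°) = (-1.4084, -2.6488)
|BD| = 13.6676
circle(B,5.00) ∩ circle(D,10.00): a=4.0901, h=2.8760
  candidates: C₊=(2.0467,0.9653) cross=39.308; C₋=(3.1615,-4.6777) cross=-39.308
  branch - wants cross < 0 → take C=(3.1615,-4.6777) (cross=-39.308)
ex = (C−B)/|BC| = (0.9140,-0.4058); ey = (0.4058,0.9140)
P = B + -2.73·ex + -0.98·ey = (-4.3012,-2.4368)

-4.30 -2.44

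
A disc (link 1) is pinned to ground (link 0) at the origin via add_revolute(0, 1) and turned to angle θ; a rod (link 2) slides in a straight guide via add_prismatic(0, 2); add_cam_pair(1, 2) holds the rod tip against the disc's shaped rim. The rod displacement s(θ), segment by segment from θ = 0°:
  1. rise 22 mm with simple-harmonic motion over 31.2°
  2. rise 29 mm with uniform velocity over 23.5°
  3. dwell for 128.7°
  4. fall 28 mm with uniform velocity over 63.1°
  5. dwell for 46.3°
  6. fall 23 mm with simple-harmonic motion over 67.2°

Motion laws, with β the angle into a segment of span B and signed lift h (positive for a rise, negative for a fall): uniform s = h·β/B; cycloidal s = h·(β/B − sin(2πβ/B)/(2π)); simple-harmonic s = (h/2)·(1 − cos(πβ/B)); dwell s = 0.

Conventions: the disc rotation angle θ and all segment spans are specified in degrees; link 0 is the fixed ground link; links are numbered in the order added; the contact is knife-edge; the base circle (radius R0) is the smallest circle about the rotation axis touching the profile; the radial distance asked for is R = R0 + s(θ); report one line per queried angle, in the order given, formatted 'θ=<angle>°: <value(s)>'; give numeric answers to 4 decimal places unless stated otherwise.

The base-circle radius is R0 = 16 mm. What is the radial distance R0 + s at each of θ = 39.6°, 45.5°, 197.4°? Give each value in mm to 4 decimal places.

segment 1 (0° to 31.2°, simple-harmonic, h = 22) is passed completely: s = 0.0000 + (22) = 22.0000
θ = 39.6° falls in segment 2 (31.2° to 54.7°, uniform, h = 29): β = 39.6 − 31.2 = 8.4°, B = 23.5°; Δs = 29·8.4/23.5 = 10.3660; s = 22.0000 + 10.3660 = 32.3660
θ = 45.5° falls in segment 2 (31.2° to 54.7°, uniform, h = 29): β = 45.5 − 31.2 = 14.3°, B = 23.5°; Δs = 29·14.3/23.5 = 17.6468; s = 22.0000 + 17.6468 = 39.6468
segment 2 (31.2° to 54.7°, uniform, h = 29) is passed completely: s = 22.0000 + (29) = 51.0000
segment 3 (54.7° to 183.4°, dwell): s unchanged at 51.0000
θ = 197.4° falls in segment 4 (183.4° to 246.5°, uniform, h = -28): β = 197.4 − 183.4 = 14°, B = 63.1°; Δs = -28·14/63.1 = -6.2124; s = 51.0000 − 6.2124 = 44.7876
θ=39.6°: R = R0 + s = 16 + 32.3660 = 48.3660
θ=45.5°: R = R0 + s = 16 + 39.6468 = 55.6468
θ=197.4°: R = R0 + s = 16 + 44.7876 = 60.7876

θ=39.6°: 48.3660
θ=45.5°: 55.6468
θ=197.4°: 60.7876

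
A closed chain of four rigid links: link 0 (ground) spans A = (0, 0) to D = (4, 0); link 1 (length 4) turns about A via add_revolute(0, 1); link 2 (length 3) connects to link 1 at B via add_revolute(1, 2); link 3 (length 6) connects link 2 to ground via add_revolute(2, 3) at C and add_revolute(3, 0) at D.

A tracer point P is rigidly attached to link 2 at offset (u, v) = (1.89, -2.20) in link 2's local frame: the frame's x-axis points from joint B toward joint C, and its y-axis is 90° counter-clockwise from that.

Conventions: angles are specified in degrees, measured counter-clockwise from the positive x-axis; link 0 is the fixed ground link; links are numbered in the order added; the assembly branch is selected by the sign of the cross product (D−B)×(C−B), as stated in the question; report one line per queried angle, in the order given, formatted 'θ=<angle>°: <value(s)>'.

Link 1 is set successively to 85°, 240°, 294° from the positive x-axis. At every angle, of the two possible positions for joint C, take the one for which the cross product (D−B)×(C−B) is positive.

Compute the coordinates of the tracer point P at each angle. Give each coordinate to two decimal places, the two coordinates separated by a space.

A=(0,0), D=(4.00,0)
θ=85°: B = A + 4.00·(cos85°, sin85°) = (0.3486, 3.9848)
θ=85°: |BD| = 5.4047
θ=85°: circle(B,3.00) ∩ circle(D,6.00): a=0.2045, h=2.9930
θ=85°:   candidates: C₊=(2.6935,5.8560) cross=16.176; C₋=(-1.7199,1.8119) cross=-16.176
θ=85°:   branch + wants cross > 0 → take C=(2.6935,5.8560) (cross=16.176)
θ=85°: ex = (C−B)/|BC| = (0.7816,0.6237); ey = (-0.6237,0.7816)
θ=85°: P = B + 1.89·ex + -2.20·ey = (3.1981,3.4441)
θ=240°: B = A + 4.00·(cos240°, sin240°) = (-2.0000, -3.4641)
θ=240°: |BD| = 6.9282
θ=240°: circle(B,3.00) ∩ circle(D,6.00): a=1.5155, h=2.5890
θ=240°:   candidates: C₊=(-1.9820,-0.4642) cross=17.937; C₋=(0.6070,-4.9485) cross=-17.937
θ=240°:   branch + wants cross > 0 → take C=(-1.9820,-0.4642) (cross=17.937)
θ=240°: ex = (C−B)/|BC| = (0.0060,1.0000); ey = (-1.0000,0.0060)
θ=240°: P = B + 1.89·ex + -2.20·ey = (0.2113,-1.5873)
θ=294°: B = A + 4.00·(cos294°, sin294°) = (1.6269, -3.6542)
θ=294°: |BD| = 4.3571
θ=294°: circle(B,3.00) ∩ circle(D,6.00): a=-0.9198, h=2.8555
θ=294°:   candidates: C₊=(-1.2689,-2.8704) cross=12.442; C₋=(3.5208,-5.9808) cross=-12.442
θ=294°:   branch + wants cross > 0 → take C=(-1.2689,-2.8704) (cross=12.442)
θ=294°: ex = (C−B)/|BC| = (-0.9653,0.2613); ey = (-0.2613,-0.9653)
θ=294°: P = B + 1.89·ex + -2.20·ey = (0.3774,-1.0368)

θ=85°: 3.20 3.44
θ=240°: 0.21 -1.59
θ=294°: 0.38 -1.04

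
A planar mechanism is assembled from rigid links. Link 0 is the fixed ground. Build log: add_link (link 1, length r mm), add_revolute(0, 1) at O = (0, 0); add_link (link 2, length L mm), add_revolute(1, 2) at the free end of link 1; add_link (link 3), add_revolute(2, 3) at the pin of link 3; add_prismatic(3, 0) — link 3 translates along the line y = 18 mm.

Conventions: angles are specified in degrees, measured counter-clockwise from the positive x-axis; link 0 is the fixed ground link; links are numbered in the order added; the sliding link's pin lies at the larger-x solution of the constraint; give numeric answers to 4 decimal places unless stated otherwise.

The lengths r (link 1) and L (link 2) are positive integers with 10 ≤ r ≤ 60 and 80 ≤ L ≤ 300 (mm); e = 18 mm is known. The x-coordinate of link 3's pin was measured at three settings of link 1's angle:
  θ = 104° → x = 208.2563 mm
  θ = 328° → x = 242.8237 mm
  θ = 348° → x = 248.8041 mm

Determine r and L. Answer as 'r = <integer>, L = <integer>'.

constraint per measurement: (x − r cos θ)² + (r sin θ − e)² = L²
subtracting the θ₁ and θ₂ equations cancels the r² and L² terms:
r = (x₁² − x₂²) / (2[(x₁cos θ₁ + e sin θ₁) − (x₂cos θ₂ + e sin θ₂)]) = 34.0000 → r = 34
L² = (x₁ − r cos θ₁)² + (r sin θ₁ − e)² = 47089.0041 → L = 217.0000 → L = 217
check at θ₃=348°: x = 248.8041 (printed 248.8041) ✓

r = 34, L = 217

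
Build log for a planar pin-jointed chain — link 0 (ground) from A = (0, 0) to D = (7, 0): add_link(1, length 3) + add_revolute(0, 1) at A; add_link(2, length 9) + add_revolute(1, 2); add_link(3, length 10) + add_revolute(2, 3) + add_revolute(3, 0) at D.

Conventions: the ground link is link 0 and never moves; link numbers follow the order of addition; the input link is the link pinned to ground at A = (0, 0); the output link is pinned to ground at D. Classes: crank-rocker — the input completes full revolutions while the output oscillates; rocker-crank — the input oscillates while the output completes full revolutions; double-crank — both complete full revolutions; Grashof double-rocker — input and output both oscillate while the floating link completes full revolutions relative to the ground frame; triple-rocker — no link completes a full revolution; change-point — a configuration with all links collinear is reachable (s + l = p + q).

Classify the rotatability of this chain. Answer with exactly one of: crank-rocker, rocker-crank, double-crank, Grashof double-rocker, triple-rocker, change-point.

lengths: ground=7, input=3, coupler=9, output=10
sorted: s=3 (shortest), l=10 (longest), p+q=16
s + l = 13 vs p + q = 16
s + l < p + q (Grashof) with shortest = input link → crank-rocker

crank-rocker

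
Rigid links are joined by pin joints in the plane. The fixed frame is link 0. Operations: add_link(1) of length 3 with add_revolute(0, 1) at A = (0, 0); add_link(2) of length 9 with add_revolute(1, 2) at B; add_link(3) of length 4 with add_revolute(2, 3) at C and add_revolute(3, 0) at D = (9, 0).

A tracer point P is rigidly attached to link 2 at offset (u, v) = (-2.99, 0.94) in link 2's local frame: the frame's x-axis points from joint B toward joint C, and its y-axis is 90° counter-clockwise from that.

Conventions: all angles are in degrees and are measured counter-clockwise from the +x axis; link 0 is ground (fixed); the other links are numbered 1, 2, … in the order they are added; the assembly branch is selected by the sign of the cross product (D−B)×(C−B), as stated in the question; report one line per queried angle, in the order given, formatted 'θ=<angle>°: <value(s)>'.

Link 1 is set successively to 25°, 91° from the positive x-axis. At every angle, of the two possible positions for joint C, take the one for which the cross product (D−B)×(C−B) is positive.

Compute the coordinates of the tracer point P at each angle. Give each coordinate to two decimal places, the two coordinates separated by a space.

A=(0,0), D=(9.00,0)
θ=25°: B = A + 3.00·(cos25°, sin25°) = (2.7189, 1.2679)
θ=25°: |BD| = 6.4078
θ=25°: circle(B,9.00) ∩ circle(D,4.00): a=8.2759, h=3.5370
θ=25°:   candidates: C₊=(11.5310,3.0974) cross=22.664; C₋=(10.1313,-3.8367) cross=-22.664
θ=25°:   branch + wants cross > 0 → take C=(11.5310,3.0974) (cross=22.664)
θ=25°: ex = (C−B)/|BC| = (0.9791,0.2033); ey = (-0.2033,0.9791)
θ=25°: P = B + -2.99·ex + 0.94·ey = (-0.3997,1.5804)
θ=91°: B = A + 3.00·(cos91°, sin91°) = (-0.0524, 2.9995)
θ=91°: |BD| = 9.5364
θ=91°: circle(B,9.00) ∩ circle(D,4.00): a=8.1762, h=3.7616
θ=91°:   candidates: C₊=(8.8920,3.9985) cross=35.872; C₋=(6.5257,-3.1429) cross=-35.872
θ=91°:   branch + wants cross > 0 → take C=(8.8920,3.9985) (cross=35.872)
θ=91°: ex = (C−B)/|BC| = (0.9938,0.1110); ey = (-0.1110,0.9938)
θ=91°: P = B + -2.99·ex + 0.94·ey = (-3.1282,3.6018)

θ=25°: -0.40 1.58
θ=91°: -3.13 3.60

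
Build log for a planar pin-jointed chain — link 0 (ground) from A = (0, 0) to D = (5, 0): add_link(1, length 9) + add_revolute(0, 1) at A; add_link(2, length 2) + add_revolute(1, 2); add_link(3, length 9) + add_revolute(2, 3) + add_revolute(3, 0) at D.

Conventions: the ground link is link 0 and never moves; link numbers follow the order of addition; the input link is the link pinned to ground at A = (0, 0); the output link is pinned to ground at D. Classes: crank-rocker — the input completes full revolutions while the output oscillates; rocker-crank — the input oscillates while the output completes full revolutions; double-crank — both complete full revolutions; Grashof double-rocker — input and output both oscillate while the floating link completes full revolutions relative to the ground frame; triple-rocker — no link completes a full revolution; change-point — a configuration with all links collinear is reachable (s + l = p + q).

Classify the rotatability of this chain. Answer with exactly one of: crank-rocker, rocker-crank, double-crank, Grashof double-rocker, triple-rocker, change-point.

lengths: ground=5, input=9, coupler=2, output=9
sorted: s=2 (shortest), l=9 (longest), p+q=14
s + l = 11 vs p + q = 14
s + l < p + q (Grashof) with shortest = coupler link → Grashof double-rocker

Grashof double-rocker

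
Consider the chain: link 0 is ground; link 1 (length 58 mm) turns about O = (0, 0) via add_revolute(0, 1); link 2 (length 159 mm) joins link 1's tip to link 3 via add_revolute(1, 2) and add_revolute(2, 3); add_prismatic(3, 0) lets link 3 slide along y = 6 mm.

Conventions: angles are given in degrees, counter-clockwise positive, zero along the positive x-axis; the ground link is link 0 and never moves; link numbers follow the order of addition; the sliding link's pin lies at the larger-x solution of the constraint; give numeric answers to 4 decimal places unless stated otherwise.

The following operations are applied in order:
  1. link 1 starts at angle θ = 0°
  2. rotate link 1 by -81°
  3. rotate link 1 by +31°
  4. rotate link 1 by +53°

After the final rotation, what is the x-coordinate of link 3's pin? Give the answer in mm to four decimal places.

geometry: r = 58 mm, L = 159 mm, e = 6 mm; θ starts at 0°
rotate link 1 by -81°: θ ← 0° -81° = -81°
rotate link 1 by +31°: θ ← -81° +31° = -50°
rotate link 1 by +53°: θ ← -50° +53° = 3°
crank pin P = (r cos θ, r sin θ) = (57.920513, 3.035485)
h = r sin θ − e = 3.035485 − 6 = -2.964515
x = r cos θ + √(L² − h²) = 57.920513 + 158.972361 = 216.892874

216.8929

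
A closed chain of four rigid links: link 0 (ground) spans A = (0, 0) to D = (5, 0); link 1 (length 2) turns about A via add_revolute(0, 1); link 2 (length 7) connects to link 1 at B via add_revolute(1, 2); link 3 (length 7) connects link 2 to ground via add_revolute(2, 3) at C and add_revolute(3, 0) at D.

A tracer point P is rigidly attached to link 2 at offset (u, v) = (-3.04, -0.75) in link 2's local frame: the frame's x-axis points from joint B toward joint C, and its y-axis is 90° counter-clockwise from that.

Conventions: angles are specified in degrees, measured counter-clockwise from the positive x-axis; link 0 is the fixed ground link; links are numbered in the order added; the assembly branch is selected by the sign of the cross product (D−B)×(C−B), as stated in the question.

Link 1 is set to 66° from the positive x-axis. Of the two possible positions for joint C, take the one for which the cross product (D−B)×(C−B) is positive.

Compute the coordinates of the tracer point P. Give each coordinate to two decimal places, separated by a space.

A=(0,0), D=(5.00,0)
B = A + 2.00·(cos66°, sin66°) = (0.8135, 1.8271)
|BD| = 4.5679
circle(B,7.00) ∩ circle(D,7.00): a=2.2839, h=6.6169
  candidates: C₊=(5.5534,6.9781) cross=30.225; C₋=(0.2600,-5.1510) cross=-30.225
  branch + wants cross > 0 → take C=(5.5534,6.9781) (cross=30.225)
ex = (C−B)/|BC| = (0.6771,0.7359); ey = (-0.7359,0.6771)
P = B + -3.04·ex + -0.75·ey = (-0.6931,-0.9178)

-0.69 -0.92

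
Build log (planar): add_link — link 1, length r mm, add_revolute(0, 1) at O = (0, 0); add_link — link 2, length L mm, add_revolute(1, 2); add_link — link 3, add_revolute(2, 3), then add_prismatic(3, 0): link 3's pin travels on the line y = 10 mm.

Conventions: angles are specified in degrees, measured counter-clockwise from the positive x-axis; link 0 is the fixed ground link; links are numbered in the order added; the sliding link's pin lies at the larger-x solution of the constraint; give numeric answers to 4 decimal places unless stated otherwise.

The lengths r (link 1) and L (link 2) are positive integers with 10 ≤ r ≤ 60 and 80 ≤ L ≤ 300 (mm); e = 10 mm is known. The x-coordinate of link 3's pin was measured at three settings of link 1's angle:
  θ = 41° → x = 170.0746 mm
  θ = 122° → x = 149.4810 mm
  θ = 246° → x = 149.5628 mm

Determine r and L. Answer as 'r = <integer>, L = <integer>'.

constraint per measurement: (x − r cos θ)² + (r sin θ − e)² = L²
subtracting the θ₁ and θ₂ equations cancels the r² and L² terms:
r = (x₁² − x₂²) / (2[(x₁cos θ₁ + e sin θ₁) − (x₂cos θ₂ + e sin θ₂)]) = 16.0000 → r = 16
L² = (x₁ − r cos θ₁)² + (r sin θ₁ − e)² = 24964.0089 → L = 158.0000 → L = 158
check at θ₃=246°: x = 149.5628 (printed 149.5628) ✓

r = 16, L = 158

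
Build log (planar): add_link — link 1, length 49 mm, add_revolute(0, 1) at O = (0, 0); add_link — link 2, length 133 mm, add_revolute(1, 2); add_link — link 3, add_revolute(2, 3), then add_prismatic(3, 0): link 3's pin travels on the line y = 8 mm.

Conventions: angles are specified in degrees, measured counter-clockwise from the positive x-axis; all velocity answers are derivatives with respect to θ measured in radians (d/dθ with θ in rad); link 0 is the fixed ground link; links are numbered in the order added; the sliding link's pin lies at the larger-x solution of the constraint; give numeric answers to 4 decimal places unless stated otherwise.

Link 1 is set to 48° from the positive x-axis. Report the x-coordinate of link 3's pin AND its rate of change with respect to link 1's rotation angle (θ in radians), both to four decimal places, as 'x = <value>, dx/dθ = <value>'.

geometry: r = 49 mm, L = 133 mm, e = 8 mm
crank pin P = (r cos θ, r sin θ) = (32.787400, 36.414096)
h = r sin θ − e = 36.414096 − 8 = 28.414096
x = r cos θ + √(L² − h²) = 32.787400 + 129.929362 = 162.716762
dx/dθ = −r sin θ − h·r cos θ/√(L² − h²) (θ in radians; h = 28.414096) = -43.584334

x = 162.7168, dx/dθ = -43.5843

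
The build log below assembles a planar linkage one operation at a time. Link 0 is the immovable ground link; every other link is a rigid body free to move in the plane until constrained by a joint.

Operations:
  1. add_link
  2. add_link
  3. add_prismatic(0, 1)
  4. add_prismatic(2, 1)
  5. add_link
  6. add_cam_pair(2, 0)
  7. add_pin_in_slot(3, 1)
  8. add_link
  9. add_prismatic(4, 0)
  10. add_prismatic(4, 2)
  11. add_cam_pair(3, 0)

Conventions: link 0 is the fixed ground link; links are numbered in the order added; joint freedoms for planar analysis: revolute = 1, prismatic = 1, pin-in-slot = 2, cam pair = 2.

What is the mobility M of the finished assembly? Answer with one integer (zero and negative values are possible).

(L,J1,J2)=(1,0,0); link0 fixed
link1: (2,0,0)
link2: (3,0,0)
P 0-1 [J1]: (3,1,0)
P 2-1 [J1]: (3,2,0)
link3: (4,2,0)
C 2-0 [J2]: (4,2,1)
PS 3-1 [J2]: (4,2,2)
link4: (5,2,2)
P 4-0 [J1]: (5,3,2)
P 4-2 [J1]: (5,4,2)
C 3-0 [J2]: (5,4,3)
Grübler: 3·4 − 2·4 − 3 = 1

M = 1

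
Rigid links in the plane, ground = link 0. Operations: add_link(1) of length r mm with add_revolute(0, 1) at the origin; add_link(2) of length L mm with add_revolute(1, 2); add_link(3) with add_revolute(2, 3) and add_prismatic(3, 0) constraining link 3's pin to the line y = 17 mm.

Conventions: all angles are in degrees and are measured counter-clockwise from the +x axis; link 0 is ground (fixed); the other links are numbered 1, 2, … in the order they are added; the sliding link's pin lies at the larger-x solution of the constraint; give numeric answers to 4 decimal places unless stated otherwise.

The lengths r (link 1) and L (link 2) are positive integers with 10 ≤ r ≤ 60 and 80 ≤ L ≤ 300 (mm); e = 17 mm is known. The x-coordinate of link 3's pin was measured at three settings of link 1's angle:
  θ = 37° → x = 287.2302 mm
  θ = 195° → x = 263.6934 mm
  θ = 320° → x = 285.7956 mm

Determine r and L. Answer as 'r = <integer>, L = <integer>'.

constraint per measurement: (x − r cos θ)² + (r sin θ − e)² = L²
subtracting the θ₁ and θ₂ equations cancels the r² and L² terms:
r = (x₁² − x₂²) / (2[(x₁cos θ₁ + e sin θ₁) − (x₂cos θ₂ + e sin θ₂)]) = 13.0000 → r = 13
L² = (x₁ − r cos θ₁)² + (r sin θ₁ − e)² = 76728.9874 → L = 277.0000 → L = 277
check at θ₃=320°: x = 285.7956 (printed 285.7956) ✓

r = 13, L = 277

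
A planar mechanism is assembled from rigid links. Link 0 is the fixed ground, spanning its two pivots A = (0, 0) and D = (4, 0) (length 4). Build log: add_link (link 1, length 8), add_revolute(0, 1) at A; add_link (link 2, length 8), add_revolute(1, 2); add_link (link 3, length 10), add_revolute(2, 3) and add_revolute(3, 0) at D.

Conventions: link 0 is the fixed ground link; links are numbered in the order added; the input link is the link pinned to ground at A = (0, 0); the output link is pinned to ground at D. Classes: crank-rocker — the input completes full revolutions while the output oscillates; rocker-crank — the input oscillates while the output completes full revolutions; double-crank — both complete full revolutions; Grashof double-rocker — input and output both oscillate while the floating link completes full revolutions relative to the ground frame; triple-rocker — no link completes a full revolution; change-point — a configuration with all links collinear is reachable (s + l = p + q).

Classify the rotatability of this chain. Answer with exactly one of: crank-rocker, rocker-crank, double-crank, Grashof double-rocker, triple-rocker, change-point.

lengths: ground=4, input=8, coupler=8, output=10
sorted: s=4 (shortest), l=10 (longest), p+q=16
s + l = 14 vs p + q = 16
s + l < p + q (Grashof) with shortest = ground link → double-crank

double-crank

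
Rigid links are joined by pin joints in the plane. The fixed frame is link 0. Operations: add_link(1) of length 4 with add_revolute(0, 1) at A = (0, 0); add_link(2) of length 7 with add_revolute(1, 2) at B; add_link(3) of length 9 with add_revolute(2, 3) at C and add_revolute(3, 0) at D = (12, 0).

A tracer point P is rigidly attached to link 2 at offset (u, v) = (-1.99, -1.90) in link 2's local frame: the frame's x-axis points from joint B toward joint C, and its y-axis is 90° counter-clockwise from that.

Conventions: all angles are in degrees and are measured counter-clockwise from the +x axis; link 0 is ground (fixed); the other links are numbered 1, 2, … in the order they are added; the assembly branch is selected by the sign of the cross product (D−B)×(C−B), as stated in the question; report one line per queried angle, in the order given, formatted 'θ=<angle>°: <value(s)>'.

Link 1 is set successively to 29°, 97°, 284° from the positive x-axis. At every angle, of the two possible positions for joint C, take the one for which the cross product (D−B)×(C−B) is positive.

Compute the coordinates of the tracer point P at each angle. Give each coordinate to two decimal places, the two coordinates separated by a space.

A=(0,0), D=(12.00,0)
θ=29°: B = A + 4.00·(cos29°, sin29°) = (3.4985, 1.9392)
θ=29°: |BD| = 8.7199
θ=29°: circle(B,7.00) ∩ circle(D,9.00): a=2.5251, h=6.5287
θ=29°:   candidates: C₊=(7.4122,7.7429) cross=56.930; C₋=(4.5084,-4.9875) cross=-56.930
θ=29°:   branch + wants cross > 0 → take C=(7.4122,7.7429) (cross=56.930)
θ=29°: ex = (C−B)/|BC| = (0.5591,0.8291); ey = (-0.8291,0.5591)
θ=29°: P = B + -1.99·ex + -1.90·ey = (3.9611,-0.7730)
θ=97°: B = A + 4.00·(cos97°, sin97°) = (-0.4875, 3.9702)
θ=97°: |BD| = 13.1034
θ=97°: circle(B,7.00) ∩ circle(D,9.00): a=5.3307, h=4.5370
θ=97°:   candidates: C₊=(5.9673,6.6788) cross=59.450; C₋=(3.2180,-1.9687) cross=-59.450
θ=97°:   branch + wants cross > 0 → take C=(5.9673,6.6788) (cross=59.450)
θ=97°: ex = (C−B)/|BC| = (0.9221,0.3869); ey = (-0.3869,0.9221)
θ=97°: P = B + -1.99·ex + -1.90·ey = (-1.5873,1.4482)
θ=284°: B = A + 4.00·(cos284°, sin284°) = (0.9677, -3.8812)
θ=284°: |BD| = 11.6951
θ=284°: circle(B,7.00) ∩ circle(D,9.00): a=4.4795, h=5.3791
θ=284°:   candidates: C₊=(3.4082,2.6796) cross=62.909; C₋=(6.9784,-7.4688) cross=-62.909
θ=284°:   branch + wants cross > 0 → take C=(3.4082,2.6796) (cross=62.909)
θ=284°: ex = (C−B)/|BC| = (0.3486,0.9373); ey = (-0.9373,0.3486)
θ=284°: P = B + -1.99·ex + -1.90·ey = (2.0547,-6.4087)

θ=29°: 3.96 -0.77
θ=97°: -1.59 1.45
θ=284°: 2.05 -6.41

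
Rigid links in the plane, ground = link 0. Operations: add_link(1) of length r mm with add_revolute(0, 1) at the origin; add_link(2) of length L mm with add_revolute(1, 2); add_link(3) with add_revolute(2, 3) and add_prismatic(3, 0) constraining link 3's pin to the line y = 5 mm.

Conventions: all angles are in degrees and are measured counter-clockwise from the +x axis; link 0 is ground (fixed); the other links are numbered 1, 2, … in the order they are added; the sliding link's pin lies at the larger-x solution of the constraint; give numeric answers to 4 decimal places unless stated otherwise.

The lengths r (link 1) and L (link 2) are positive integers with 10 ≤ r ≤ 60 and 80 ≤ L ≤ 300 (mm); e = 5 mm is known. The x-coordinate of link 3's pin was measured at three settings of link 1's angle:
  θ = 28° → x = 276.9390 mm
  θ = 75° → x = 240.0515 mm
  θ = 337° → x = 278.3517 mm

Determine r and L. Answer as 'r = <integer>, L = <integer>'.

constraint per measurement: (x − r cos θ)² + (r sin θ − e)² = L²
subtracting the θ₁ and θ₂ equations cancels the r² and L² terms:
r = (x₁² − x₂²) / (2[(x₁cos θ₁ + e sin θ₁) − (x₂cos θ₂ + e sin θ₂)]) = 52.9999 → r = 53
L² = (x₁ − r cos θ₁)² + (r sin θ₁ − e)² = 53360.9917 → L = 231.0000 → L = 231
check at θ₃=337°: x = 278.3517 (printed 278.3517) ✓

r = 53, L = 231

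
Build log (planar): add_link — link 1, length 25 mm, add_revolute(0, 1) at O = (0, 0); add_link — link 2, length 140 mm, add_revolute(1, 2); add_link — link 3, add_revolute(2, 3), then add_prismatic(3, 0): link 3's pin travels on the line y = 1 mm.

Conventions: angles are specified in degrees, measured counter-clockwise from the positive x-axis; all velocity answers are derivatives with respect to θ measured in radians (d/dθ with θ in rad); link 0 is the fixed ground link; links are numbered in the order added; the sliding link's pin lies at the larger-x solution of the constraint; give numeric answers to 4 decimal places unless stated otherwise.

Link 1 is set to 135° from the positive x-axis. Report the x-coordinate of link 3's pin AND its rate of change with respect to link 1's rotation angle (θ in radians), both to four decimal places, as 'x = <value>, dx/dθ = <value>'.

geometry: r = 25 mm, L = 140 mm, e = 1 mm
crank pin P = (r cos θ, r sin θ) = (-17.677670, 17.677670)
h = r sin θ − e = 17.677670 − 1 = 16.677670
x = r cos θ + √(L² − h²) = -17.677670 + 139.003077 = 121.325407
dx/dθ = −r sin θ − h·r cos θ/√(L² − h²) (θ in radians; h = 16.677670) = -15.556693

x = 121.3254, dx/dθ = -15.5567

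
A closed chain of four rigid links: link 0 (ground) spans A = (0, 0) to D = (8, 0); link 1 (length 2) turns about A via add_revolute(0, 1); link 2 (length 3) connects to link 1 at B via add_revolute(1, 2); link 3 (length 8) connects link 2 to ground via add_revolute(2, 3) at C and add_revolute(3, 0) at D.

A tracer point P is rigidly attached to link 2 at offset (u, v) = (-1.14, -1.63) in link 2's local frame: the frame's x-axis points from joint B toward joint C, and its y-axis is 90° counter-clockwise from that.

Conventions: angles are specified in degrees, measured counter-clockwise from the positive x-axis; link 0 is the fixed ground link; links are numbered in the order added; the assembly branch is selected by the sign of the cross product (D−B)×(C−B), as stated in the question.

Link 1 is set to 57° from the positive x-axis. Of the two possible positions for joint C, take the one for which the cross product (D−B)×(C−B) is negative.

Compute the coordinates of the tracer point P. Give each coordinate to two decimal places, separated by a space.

A=(0,0), D=(8.00,0)
B = A + 2.00·(cos57°, sin57°) = (1.0893, 1.6773)
|BD| = 7.1114
circle(B,3.00) ∩ circle(D,8.00): a=-0.3114, h=2.9838
  candidates: C₊=(1.4905,4.6504) cross=21.219; C₋=(0.0829,-1.1488) cross=-21.219
  branch - wants cross < 0 → take C=(0.0829,-1.1488) (cross=-21.219)
ex = (C−B)/|BC| = (-0.3355,-0.9421); ey = (0.9421,-0.3355)
P = B + -1.14·ex + -1.63·ey = (-0.0639,3.2981)

-0.06 3.30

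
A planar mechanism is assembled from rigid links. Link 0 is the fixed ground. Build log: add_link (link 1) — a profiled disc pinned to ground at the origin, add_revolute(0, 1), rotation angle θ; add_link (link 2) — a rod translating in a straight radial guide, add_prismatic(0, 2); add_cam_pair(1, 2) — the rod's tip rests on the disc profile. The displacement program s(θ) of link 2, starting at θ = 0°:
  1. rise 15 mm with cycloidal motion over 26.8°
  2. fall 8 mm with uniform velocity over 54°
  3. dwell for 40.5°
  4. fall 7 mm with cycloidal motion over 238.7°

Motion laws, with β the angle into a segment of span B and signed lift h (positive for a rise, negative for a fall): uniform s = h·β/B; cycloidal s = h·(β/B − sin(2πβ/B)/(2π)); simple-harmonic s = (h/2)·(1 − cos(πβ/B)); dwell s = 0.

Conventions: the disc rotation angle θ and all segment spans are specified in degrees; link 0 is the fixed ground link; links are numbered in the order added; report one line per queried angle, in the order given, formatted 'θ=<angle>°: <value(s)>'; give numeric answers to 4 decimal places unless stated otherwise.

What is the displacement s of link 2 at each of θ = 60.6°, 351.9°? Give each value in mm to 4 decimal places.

seg 1 [0°–26.8°] cycloidal, h=15: full span → s += 15 → s = 15.0000
seg 2 [26.8°–80.8°] uniform, h=-8: θ=60.6° here. β=33.8, B=54. -8·33.8/54 = -5.0074 → s = 9.9926
seg 2 [26.8°–80.8°] uniform, h=-8: full span → s += -8 → s = 7.0000
seg 3 [80.8°–121.3°] dwell: s stays 7.0000
seg 4 [121.3°–360°] cycloidal, h=-7: θ=351.9° here. β=230.6, B=238.7. -7·(0.9661 − sin(2π·0.9661)/(2π)) = -6.9982 → s = 0.0018

θ=60.6°: 9.9926
θ=351.9°: 0.0018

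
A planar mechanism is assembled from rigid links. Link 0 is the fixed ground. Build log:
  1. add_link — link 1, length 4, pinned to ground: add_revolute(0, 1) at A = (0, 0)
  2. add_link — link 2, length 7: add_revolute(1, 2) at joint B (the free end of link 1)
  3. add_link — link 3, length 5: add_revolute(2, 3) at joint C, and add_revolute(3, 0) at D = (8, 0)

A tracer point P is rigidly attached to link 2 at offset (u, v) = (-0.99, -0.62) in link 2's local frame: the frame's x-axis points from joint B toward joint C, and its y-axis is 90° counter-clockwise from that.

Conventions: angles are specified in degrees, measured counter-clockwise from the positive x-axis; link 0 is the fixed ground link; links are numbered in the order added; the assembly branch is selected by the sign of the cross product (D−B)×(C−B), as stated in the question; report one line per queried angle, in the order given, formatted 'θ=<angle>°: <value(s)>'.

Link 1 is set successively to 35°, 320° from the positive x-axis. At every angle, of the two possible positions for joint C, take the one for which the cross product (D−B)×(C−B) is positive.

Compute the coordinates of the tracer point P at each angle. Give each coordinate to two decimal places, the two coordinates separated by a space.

A=(0,0), D=(8.00,0)
θ=35°: B = A + 4.00·(cos35°, sin35°) = (3.2766, 2.2943)
θ=35°: |BD| = 5.2511
θ=35°: circle(B,7.00) ∩ circle(D,5.00): a=4.9108, h=4.9884
θ=35°:   candidates: C₊=(9.8734,4.6358) cross=26.195; C₋=(5.5143,-4.3384) cross=-26.195
θ=35°:   branch + wants cross > 0 → take C=(9.8734,4.6358) (cross=26.195)
θ=35°: ex = (C−B)/|BC| = (0.9424,0.3345); ey = (-0.3345,0.9424)
θ=35°: P = B + -0.99·ex + -0.62·ey = (2.5510,1.3789)
θ=320°: B = A + 4.00·(cos320°, sin320°) = (3.0642, -2.5712)
θ=320°: |BD| = 5.5654
θ=320°: circle(B,7.00) ∩ circle(D,5.00): a=4.9389, h=4.9606
θ=320°:   candidates: C₊=(5.1526,4.1100) cross=27.607; C₋=(9.7361,-4.6889) cross=-27.607
θ=320°:   branch + wants cross > 0 → take C=(5.1526,4.1100) (cross=27.607)
θ=320°: ex = (C−B)/|BC| = (0.2984,0.9545); ey = (-0.9545,0.2984)
θ=320°: P = B + -0.99·ex + -0.62·ey = (3.3606,-3.7010)

θ=35°: 2.55 1.38
θ=320°: 3.36 -3.70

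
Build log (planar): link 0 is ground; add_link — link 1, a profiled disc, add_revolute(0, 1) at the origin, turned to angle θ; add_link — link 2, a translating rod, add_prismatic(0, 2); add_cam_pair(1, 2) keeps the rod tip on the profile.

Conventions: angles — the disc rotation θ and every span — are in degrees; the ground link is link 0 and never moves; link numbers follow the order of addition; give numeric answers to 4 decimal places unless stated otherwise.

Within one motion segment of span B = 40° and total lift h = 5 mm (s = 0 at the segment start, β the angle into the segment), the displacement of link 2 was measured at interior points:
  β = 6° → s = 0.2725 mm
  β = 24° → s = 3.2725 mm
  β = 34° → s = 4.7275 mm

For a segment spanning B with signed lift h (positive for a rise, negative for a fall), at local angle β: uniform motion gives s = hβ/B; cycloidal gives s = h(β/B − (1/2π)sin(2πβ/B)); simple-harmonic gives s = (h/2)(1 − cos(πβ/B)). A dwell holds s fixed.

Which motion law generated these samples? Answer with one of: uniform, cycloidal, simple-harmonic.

candidates at β/B = r: uniform s = h·r (linear in β); cycloidal s = h·(r − sin(2πr)/(2π)); simple-harmonic s = (h/2)(1 − cos(πr))
β=6°: printed 0.2725 | uniform 0.7500, cycloidal 0.1062, simple-harmonic 0.2725
β=24°: printed 3.2725 | uniform 3.0000, cycloidal 3.4677, simple-harmonic 3.2725
β=34°: printed 4.7275 | uniform 4.2500, cycloidal 4.8938, simple-harmonic 4.7275
only one law matches every sample → simple-harmonic

simple-harmonic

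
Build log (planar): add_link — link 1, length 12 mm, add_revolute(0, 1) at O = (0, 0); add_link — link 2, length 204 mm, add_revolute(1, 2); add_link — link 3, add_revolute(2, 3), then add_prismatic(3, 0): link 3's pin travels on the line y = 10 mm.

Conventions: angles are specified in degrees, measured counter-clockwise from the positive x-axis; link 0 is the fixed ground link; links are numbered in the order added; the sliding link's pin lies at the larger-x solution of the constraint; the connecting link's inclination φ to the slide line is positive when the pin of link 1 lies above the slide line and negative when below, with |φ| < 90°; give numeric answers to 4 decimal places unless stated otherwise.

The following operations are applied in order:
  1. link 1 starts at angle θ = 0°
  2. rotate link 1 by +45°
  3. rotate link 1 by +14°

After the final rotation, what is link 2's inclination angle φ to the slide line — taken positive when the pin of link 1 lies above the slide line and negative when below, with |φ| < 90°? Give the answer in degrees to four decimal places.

geometry: r = 12 mm, L = 204 mm, e = 10 mm; θ starts at 0°
rotate link 1 by +45°: θ ← 0° +45° = 45°
rotate link 1 by +14°: θ ← 45° +14° = 59°
h = r sin θ − e = 10.286008 − 10 = 0.286008
sin φ = h / L = 0.286008 / 204 = 0.00140200
φ = arcsin(0.00140200) = 0.080329°

0.0803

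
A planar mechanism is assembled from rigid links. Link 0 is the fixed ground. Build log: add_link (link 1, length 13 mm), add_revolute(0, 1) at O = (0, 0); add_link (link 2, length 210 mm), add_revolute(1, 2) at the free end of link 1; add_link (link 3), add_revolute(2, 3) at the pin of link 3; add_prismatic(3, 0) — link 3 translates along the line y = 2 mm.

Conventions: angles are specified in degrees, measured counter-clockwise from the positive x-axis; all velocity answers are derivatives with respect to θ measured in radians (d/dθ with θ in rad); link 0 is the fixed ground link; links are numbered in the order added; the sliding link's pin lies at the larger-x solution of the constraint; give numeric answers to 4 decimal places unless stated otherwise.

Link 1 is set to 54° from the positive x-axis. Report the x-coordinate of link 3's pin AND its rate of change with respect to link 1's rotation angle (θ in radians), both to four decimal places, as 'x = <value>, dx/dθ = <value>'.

geometry: r = 13 mm, L = 210 mm, e = 2 mm
crank pin P = (r cos θ, r sin θ) = (7.641208, 10.517221)
h = r sin θ − e = 10.517221 − 2 = 8.517221
x = r cos θ + √(L² − h²) = 7.641208 + 209.827207 = 217.468416
dx/dθ = −r sin θ − h·r cos θ/√(L² − h²) (θ in radians; h = 8.517221) = -10.827390

x = 217.4684, dx/dθ = -10.8274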